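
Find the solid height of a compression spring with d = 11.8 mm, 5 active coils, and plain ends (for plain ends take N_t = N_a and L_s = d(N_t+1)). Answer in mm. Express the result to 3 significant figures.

plain ends: N_t = N_a = 5
L_s = d·(N_t+1) = 11.8 × 6 = 70.8 mm

70.8 mm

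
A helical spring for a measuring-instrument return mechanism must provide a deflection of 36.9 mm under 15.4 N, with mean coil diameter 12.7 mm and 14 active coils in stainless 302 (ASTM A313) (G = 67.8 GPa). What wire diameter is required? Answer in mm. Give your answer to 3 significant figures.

1.09 mm

Required rate k = F/δ = 15.4/36.9 = 0.41734 N/mm
d = (8D³N_a·k / G)^(1/4) = (8·12.7³·14·0.41734 / (67.8×10³))^0.25
  = (1.4122)^0.25 = 1.0901 mm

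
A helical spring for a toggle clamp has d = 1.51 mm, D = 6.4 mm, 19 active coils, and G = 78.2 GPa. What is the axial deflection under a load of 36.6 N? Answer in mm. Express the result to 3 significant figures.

3.59 mm

k = Gd⁴/(8D³N_a) = (78.2×10³)(1.51⁴)/(8·6.4³·19) = 10.203 N/mm
δ = F/k = 36.6 / 10.203 = 3.5872 mm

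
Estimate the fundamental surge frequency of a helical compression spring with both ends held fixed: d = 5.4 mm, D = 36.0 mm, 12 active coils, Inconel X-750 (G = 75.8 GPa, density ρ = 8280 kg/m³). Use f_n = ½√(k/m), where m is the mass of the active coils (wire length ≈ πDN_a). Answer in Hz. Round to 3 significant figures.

k = Gd⁴/(8D³N_a) = (75.8×10³)(5.4⁴)/(8·36.0³·12) = 14.39 N/mm = 14390 N/m
Wire length L = πDN_a = π·36.0·12 = 1357.2 mm
m = ρ·(πd²/4)·L = 8280 × 22.902×10⁻⁶ m² × 1.3572 m = 0.25736 kg
f_n = ½√(k/m) = 0.5·√(14390/0.25736) = 0.5·√(55914) = 118.23 Hz

118 Hz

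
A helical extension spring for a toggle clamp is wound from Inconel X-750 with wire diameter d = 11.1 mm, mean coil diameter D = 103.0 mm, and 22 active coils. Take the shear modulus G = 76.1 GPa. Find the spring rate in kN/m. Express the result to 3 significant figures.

6.01 kN/m

k = Gd⁴/(8D³N_a) = (76.1×10³ × 11.1⁴) / (8 × 103.0³ × 22)
  = 1.15525e+09 / 1.9232e+08 = 6.0069 N/mm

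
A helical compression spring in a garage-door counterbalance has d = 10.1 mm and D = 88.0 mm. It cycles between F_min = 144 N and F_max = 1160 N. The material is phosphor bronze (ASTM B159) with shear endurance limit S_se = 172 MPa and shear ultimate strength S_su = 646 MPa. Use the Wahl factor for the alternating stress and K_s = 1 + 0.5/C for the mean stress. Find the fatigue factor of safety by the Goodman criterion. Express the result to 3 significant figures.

C = D/d = 88.0/10.1 = 8.7129; K_W = (4C−1)/(4C−4)+0.615/C = 1.1678; K_s = 1+0.5/C = 1.0574
F_a = (F_max−F_min)/2 = 508 N; F_m = (F_max+F_min)/2 = 652 N
τ_a = K_W·8F_aD/(πd³) = 1.1678 × 110.49 = 129.03 MPa
τ_m = K_s·8F_mD/(πd³) = 1.0574 × 141.81 = 149.95 MPa
Goodman: 1/n_f = τ_a/S_se + τ_m/S_su = 129.03/172 + 149.95/646 = 0.75019 + 0.23212 = 0.98231
n_f = 1/0.98231 = 1.018

1.02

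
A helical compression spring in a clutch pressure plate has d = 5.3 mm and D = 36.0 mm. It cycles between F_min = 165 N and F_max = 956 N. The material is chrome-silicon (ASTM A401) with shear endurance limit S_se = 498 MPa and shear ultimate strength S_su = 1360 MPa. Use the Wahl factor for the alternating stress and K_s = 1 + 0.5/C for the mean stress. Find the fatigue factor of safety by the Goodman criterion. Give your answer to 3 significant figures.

1.15

C = D/d = 36.0/5.3 = 6.7925; K_W = (4C−1)/(4C−4)+0.615/C = 1.2200; K_s = 1+0.5/C = 1.0736
F_a = (F_max−F_min)/2 = 395.5 N; F_m = (F_max+F_min)/2 = 560.5 N
τ_a = K_W·8F_aD/(πd³) = 1.2200 × 243.54 = 297.12 MPa
τ_m = K_s·8F_mD/(πd³) = 1.0736 × 345.14 = 370.54 MPa
Goodman: 1/n_f = τ_a/S_se + τ_m/S_su = 297.12/498 + 370.54/1360 = 0.59662 + 0.27246 = 0.86908
n_f = 1/0.86908 = 1.151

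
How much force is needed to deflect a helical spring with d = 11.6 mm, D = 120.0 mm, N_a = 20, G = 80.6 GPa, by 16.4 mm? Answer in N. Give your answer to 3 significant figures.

k = Gd⁴/(8D³N_a) = (80.6×10³)(11.6⁴)/(8·120.0³·20) = 5.2784 N/mm
F = k·δ = 5.2784 × 16.4 = 86.566 N

86.6 N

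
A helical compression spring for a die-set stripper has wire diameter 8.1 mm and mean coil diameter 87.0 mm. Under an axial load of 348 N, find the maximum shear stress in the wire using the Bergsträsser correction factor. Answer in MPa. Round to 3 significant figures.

Spring index C = D/d = 87.0/8.1 = 10.7407
K_B = (4C+2)/(4C−3) = 44.963/39.963 = 1.1251
τ₀ = 8FD/(πd³) = 8·348·87.0/(π·8.1³) = 242208/1669.6 = 145.07 MPa
τ_max = K·τ₀ = 1.1251 × 145.07 = 163.22 MPa

163 MPa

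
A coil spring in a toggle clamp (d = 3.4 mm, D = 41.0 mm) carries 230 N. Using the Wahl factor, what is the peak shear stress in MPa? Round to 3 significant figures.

684 MPa

Spring index C = D/d = 41.0/3.4 = 12.0588
K_W = (4C−1)/(4C−4) + 0.615/C = 47.235/44.235 + 0.0510 = 1.1188
τ₀ = 8FD/(πd³) = 8·230·41.0/(π·3.4³) = 75440/123.48 = 610.96 MPa
τ_max = K·τ₀ = 1.1188 × 610.96 = 683.56 MPa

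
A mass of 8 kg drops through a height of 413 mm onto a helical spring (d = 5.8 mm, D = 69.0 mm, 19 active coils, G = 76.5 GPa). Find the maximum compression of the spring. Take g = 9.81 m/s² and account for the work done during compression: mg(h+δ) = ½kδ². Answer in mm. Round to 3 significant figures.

k = Gd⁴/(8D³N_a) = (76.5×10³)(5.8⁴)/(8·69.0³·19) = 1.7337 N/mm
W = mg = 8 × 9.81 = 78.48 N
½kδ² − Wδ − Wh = 0 → δ = (W + √(W² + 2kWh))/k
δ = (78.48 + √(6159.1 + 112388))/1.7337 = (78.48 + 344.31)/1.7337 = 243.86 mm

244 mm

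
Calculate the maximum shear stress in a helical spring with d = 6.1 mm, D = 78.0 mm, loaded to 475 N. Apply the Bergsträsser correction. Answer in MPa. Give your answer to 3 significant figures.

Spring index C = D/d = 78.0/6.1 = 12.7869
K_B = (4C+2)/(4C−3) = 53.148/48.148 = 1.1038
τ₀ = 8FD/(πd³) = 8·475·78.0/(π·6.1³) = 296400/713.08 = 415.66 MPa
τ_max = K·τ₀ = 1.1038 × 415.66 = 458.83 MPa

459 MPa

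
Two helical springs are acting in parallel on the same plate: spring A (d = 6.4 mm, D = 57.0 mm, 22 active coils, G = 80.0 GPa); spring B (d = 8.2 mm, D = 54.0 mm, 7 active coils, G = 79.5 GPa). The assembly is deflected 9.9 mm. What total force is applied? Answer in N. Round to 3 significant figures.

444 N

k_A = Gd⁴/(8D³N_a) = (80.0×10³)(6.4⁴)/(8·57.0³·22) = 4.1179 N/mm
k_B = Gd⁴/(8D³N_a) = (79.5×10³)(8.2⁴)/(8·54.0³·7) = 40.762 N/mm
Parallel: k_eq = 4.1179 + 40.762 = 44.88 N/mm
F = k_eq·δ = 44.88·9.9 = 444.31 N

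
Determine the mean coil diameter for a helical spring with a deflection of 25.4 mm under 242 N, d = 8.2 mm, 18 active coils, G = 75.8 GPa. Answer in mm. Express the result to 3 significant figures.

63.0 mm

Required rate k = F/δ = 242/25.4 = 9.5276 N/mm
D = (Gd⁴/(8N_a·k))^(1/3) = (75.8×10³·8.2⁴/(8·18·9.5276))^(1/3)
  = (249793)^(1/3) = 62.9787 mm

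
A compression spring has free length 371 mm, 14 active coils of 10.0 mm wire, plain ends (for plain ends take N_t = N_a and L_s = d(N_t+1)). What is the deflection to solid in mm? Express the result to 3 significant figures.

N_t = 14; L_s = 10.0·15 = 150 mm
δ_solid = L₀ − L_s = 371 − 150 = 221 mm

221 mm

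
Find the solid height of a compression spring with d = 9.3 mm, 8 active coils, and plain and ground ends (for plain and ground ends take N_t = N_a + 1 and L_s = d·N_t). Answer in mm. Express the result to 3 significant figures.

plain and ground ends: N_t = N_a + 1 = 8 + 1 = 9
L_s = d·N_t = 9.3 × 9 = 83.7 mm

83.7 mm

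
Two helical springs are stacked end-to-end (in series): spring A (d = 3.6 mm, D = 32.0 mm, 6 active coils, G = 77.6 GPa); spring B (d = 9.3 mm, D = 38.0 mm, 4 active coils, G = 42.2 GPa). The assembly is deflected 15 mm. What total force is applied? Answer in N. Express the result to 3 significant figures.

k_A = Gd⁴/(8D³N_a) = (77.6×10³)(3.6⁴)/(8·32.0³·6) = 8.2867 N/mm
k_B = Gd⁴/(8D³N_a) = (42.2×10³)(9.3⁴)/(8·38.0³·4) = 179.78 N/mm
Series: 1/k_eq = 1/8.2867 + 1/179.78 = 0.12624; k_eq = 7.9215 N/mm
F = k_eq·δ = 7.9215·15 = 118.82 N

119 N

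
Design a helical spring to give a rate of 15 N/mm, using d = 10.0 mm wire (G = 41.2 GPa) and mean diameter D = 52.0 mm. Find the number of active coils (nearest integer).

24

N_a = Gd⁴/(8D³k) = (41.2×10³ × 10.0⁴)/(8 × 52.0³ × 15)
    = 4.12e+08 / 1.6873e+07 = 24.42 → 24 coils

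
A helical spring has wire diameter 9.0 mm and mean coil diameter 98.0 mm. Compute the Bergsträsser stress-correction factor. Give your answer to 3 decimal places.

1.123

C = D/d = 98.0/9.0 = 10.8889
K_B = (4C+2)/(4C−3) = 45.556/40.556 = 1.1233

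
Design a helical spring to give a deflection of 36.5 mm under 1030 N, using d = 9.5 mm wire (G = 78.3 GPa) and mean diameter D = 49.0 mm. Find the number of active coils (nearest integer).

Required rate k = F/δ = 1030/36.5 = 28.219 N/mm
N_a = Gd⁴/(8D³k) = (78.3×10³ × 9.5⁴)/(8 × 49.0³ × 28.219)
    = 6.37758e+08 / 2.65597e+07 = 24.01 → 24 coils

24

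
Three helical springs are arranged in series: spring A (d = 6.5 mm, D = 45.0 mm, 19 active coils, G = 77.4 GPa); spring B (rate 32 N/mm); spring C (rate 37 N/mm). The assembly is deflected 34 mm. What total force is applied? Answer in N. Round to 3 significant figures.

k_A = Gd⁴/(8D³N_a) = (77.4×10³)(6.5⁴)/(8·45.0³·19) = 9.975 N/mm
Series: 1/k_eq = 1/9.975 + 1/32 + 1/37 = 0.15853; k_eq = 6.3081 N/mm
F = k_eq·δ = 6.3081·34 = 214.47 N

214 N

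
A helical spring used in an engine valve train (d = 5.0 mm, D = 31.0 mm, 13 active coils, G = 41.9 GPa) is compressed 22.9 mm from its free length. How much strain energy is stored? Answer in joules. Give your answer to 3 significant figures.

k = Gd⁴/(8D³N_a) = (41.9×10³)(5.0⁴)/(8·31.0³·13) = 8.4523 N/mm
U = ½kδ² = 0.5 × 8.4523 × 22.9² = 2216.2 N·mm = 2.2162 J

2.22 J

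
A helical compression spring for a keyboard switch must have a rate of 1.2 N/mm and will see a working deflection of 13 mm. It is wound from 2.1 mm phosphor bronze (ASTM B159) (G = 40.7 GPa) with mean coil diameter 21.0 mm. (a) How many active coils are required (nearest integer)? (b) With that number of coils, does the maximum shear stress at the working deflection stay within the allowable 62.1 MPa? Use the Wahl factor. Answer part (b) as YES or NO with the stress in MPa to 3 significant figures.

N_a = Gd⁴/(8D³k) = (40.7×10³)(2.1⁴)/(8·21.0³·1.2) = 8.903 → N_a = 9
Actual rate k = Gd⁴/(8D³·9) = 1.1871 N/mm
Working load F = kδ = 1.1871·13 = 15.432 N
C = 21.0/2.1 = 10.0000; K_W = (4C−1)/(4C−4)+0.615/C = 1.1448
τ_max = K_W·8FD/(πd³) = 1.1448·89.11 = 102.02 MPa
τ_max > 62.1 MPa → exceeds allowable

(a) 9 coils; (b) NO, τ_max = 102 MPa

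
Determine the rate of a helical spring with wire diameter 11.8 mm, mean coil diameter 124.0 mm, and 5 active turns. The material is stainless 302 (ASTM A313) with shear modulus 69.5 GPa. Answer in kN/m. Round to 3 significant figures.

k = Gd⁴/(8D³N_a) = (69.5×10³ × 11.8⁴) / (8 × 124.0³ × 5)
  = 1.34745e+09 / 7.6265e+07 = 17.668 N/mm

17.7 kN/m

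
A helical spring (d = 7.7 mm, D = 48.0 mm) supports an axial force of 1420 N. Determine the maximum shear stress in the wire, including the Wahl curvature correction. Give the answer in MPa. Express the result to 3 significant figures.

472 MPa

Spring index C = D/d = 48.0/7.7 = 6.2338
K_W = (4C−1)/(4C−4) + 0.615/C = 23.935/20.935 + 0.0987 = 1.2420
τ₀ = 8FD/(πd³) = 8·1420·48.0/(π·7.7³) = 545280/1434.2 = 380.19 MPa
τ_max = K·τ₀ = 1.2420 × 380.19 = 472.18 MPa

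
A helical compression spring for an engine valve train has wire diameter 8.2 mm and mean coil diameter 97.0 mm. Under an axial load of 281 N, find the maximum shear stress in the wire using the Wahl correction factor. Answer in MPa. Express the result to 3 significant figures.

Spring index C = D/d = 97.0/8.2 = 11.8293
K_W = (4C−1)/(4C−4) + 0.615/C = 46.317/43.317 + 0.0520 = 1.1212
τ₀ = 8FD/(πd³) = 8·281·97.0/(π·8.2³) = 218056/1732.2 = 125.89 MPa
τ_max = K·τ₀ = 1.1212 × 125.89 = 141.15 MPa

141 MPa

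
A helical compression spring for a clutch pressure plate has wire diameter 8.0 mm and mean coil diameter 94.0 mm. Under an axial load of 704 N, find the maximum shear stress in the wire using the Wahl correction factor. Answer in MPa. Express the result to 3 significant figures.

369 MPa

Spring index C = D/d = 94.0/8.0 = 11.7500
K_W = (4C−1)/(4C−4) + 0.615/C = 46.000/43.000 + 0.0523 = 1.1221
τ₀ = 8FD/(πd³) = 8·704·94.0/(π·8.0³) = 529408/1608.5 = 329.13 MPa
τ_max = K·τ₀ = 1.1221 × 329.13 = 369.32 MPa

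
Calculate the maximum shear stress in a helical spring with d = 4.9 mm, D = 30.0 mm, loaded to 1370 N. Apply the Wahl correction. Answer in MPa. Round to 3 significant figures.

Spring index C = D/d = 30.0/4.9 = 6.1224
K_W = (4C−1)/(4C−4) + 0.615/C = 23.490/20.490 + 0.1004 = 1.2469
τ₀ = 8FD/(πd³) = 8·1370·30.0/(π·4.9³) = 328800/369.61 = 889.6 MPa
τ_max = K·τ₀ = 1.2469 × 889.6 = 1109.2 MPa

1110 MPa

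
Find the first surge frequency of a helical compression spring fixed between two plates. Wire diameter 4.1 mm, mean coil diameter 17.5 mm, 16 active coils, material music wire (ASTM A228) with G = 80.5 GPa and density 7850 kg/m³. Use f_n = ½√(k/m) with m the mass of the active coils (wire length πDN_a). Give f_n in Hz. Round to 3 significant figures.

k = Gd⁴/(8D³N_a) = (80.5×10³)(4.1⁴)/(8·17.5³·16) = 33.159 N/mm = 33159 N/m
Wire length L = πDN_a = π·17.5·16 = 879.65 mm
m = ρ·(πd²/4)·L = 7850 × 13.203×10⁻⁶ m² × 0.87965 m = 0.091166 kg
f_n = ½√(k/m) = 0.5·√(33159/0.091166) = 0.5·√(3.6372e+05) = 301.55 Hz

302 Hz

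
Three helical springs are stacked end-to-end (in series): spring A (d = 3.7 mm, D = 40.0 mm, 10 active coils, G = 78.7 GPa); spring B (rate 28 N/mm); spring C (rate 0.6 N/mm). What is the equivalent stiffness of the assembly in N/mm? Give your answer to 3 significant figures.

k_A = Gd⁴/(8D³N_a) = (78.7×10³)(3.7⁴)/(8·40.0³·10) = 2.8808 N/mm
Series: 1/k_eq = 1/2.8808 + 1/28 + 1/0.6 = 2.0495; k_eq = 0.48792 N/mm

0.488 N/mm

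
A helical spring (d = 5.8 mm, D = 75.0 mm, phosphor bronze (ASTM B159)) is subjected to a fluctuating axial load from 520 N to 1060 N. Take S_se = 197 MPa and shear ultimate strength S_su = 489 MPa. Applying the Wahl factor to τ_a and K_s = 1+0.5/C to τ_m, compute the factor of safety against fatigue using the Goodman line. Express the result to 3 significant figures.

0.319

C = D/d = 75.0/5.8 = 12.9310; K_W = (4C−1)/(4C−4)+0.615/C = 1.1104; K_s = 1+0.5/C = 1.0387
F_a = (F_max−F_min)/2 = 270 N; F_m = (F_max+F_min)/2 = 790 N
τ_a = K_W·8F_aD/(πd³) = 1.1104 × 264.29 = 293.47 MPa
τ_m = K_s·8F_mD/(πd³) = 1.0387 × 773.29 = 803.19 MPa
Goodman: 1/n_f = τ_a/S_se + τ_m/S_su = 293.47/197 + 803.19/489 = 1.48971 + 1.64252 = 3.1322
n_f = 1/3.1322 = 0.3193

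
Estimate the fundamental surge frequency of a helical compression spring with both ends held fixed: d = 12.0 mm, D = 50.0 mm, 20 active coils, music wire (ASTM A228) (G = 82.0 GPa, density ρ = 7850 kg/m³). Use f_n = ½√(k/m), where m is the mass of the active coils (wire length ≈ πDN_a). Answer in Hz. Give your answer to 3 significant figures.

k = Gd⁴/(8D³N_a) = (82.0×10³)(12.0⁴)/(8·50.0³·20) = 85.018 N/mm = 85018 N/m
Wire length L = πDN_a = π·50.0·20 = 3141.6 mm
m = ρ·(πd²/4)·L = 7850 × 113.1×10⁻⁶ m² × 3.1416 m = 2.7892 kg
f_n = ½√(k/m) = 0.5·√(85018/2.7892) = 0.5·√(30482) = 87.295 Hz

87.3 Hz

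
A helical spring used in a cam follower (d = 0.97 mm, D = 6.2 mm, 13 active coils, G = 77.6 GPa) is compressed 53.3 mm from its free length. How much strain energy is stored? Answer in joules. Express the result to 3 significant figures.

3.94 J

k = Gd⁴/(8D³N_a) = (77.6×10³)(0.97⁴)/(8·6.2³·13) = 2.7717 N/mm
U = ½kδ² = 0.5 × 2.7717 × 53.3² = 3937 N·mm = 3.937 J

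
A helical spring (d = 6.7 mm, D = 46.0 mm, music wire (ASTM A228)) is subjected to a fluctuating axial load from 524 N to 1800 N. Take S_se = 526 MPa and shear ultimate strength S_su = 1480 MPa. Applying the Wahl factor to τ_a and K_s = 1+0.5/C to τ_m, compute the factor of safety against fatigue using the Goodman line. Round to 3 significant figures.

1.11

C = D/d = 46.0/6.7 = 6.8657; K_W = (4C−1)/(4C−4)+0.615/C = 1.2174; K_s = 1+0.5/C = 1.0728
F_a = (F_max−F_min)/2 = 638 N; F_m = (F_max+F_min)/2 = 1162 N
τ_a = K_W·8F_aD/(πd³) = 1.2174 × 248.48 = 302.51 MPa
τ_m = K_s·8F_mD/(πd³) = 1.0728 × 452.56 = 485.52 MPa
Goodman: 1/n_f = τ_a/S_se + τ_m/S_su = 302.51/526 + 485.52/1480 = 0.57512 + 0.32806 = 0.90317
n_f = 1/0.90317 = 1.107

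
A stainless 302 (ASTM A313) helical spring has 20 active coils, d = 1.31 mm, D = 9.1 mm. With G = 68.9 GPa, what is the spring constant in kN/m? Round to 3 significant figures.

k = Gd⁴/(8D³N_a) = (68.9×10³ × 1.31⁴) / (8 × 9.1³ × 20)
  = 202910 / 120571 = 1.6829 N/mm

1.68 kN/m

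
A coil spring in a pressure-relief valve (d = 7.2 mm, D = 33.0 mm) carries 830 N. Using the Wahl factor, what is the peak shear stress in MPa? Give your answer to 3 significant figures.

251 MPa

Spring index C = D/d = 33.0/7.2 = 4.5833
K_W = (4C−1)/(4C−4) + 0.615/C = 17.333/14.333 + 0.1342 = 1.3435
τ₀ = 8FD/(πd³) = 8·830·33.0/(π·7.2³) = 219120/1172.6 = 186.87 MPa
τ_max = K·τ₀ = 1.3435 × 186.87 = 251.05 MPa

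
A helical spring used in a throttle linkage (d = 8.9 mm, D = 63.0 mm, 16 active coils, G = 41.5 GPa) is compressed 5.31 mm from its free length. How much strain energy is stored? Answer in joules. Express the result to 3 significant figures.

0.115 J

k = Gd⁴/(8D³N_a) = (41.5×10³)(8.9⁴)/(8·63.0³·16) = 8.1354 N/mm
U = ½kδ² = 0.5 × 8.1354 × 5.31² = 114.69 N·mm = 0.11469 J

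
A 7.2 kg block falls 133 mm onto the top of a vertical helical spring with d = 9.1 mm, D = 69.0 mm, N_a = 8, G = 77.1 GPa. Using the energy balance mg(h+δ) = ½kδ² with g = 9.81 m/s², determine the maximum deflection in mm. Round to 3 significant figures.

30.3 mm

k = Gd⁴/(8D³N_a) = (77.1×10³)(9.1⁴)/(8·69.0³·8) = 25.147 N/mm
W = mg = 7.2 × 9.81 = 70.632 N
½kδ² − Wδ − Wh = 0 → δ = (W + √(W² + 2kWh))/k
δ = (70.632 + √(4988.9 + 472472))/25.147 = (70.632 + 690.99)/25.147 = 30.286 mm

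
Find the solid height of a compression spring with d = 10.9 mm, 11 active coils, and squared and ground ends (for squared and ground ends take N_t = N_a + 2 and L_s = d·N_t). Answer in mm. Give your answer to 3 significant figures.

142 mm

squared and ground ends: N_t = N_a + 2 = 11 + 2 = 13
L_s = d·N_t = 10.9 × 13 = 141.7 mm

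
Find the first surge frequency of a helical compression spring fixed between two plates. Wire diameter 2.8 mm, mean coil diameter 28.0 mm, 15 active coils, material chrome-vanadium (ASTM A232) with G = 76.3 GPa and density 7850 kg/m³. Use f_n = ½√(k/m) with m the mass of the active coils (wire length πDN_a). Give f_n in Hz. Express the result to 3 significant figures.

k = Gd⁴/(8D³N_a) = (76.3×10³)(2.8⁴)/(8·28.0³·15) = 1.7803 N/mm = 1780.3 N/m
Wire length L = πDN_a = π·28.0·15 = 1319.5 mm
m = ρ·(πd²/4)·L = 7850 × 6.1575×10⁻⁶ m² × 1.3195 m = 0.063779 kg
f_n = ½√(k/m) = 0.5·√(1780.3/0.063779) = 0.5·√(27914) = 83.538 Hz

83.5 Hz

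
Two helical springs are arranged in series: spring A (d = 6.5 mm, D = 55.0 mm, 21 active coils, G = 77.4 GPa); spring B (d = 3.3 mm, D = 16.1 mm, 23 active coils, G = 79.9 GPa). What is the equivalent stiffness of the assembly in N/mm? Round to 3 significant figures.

k_A = Gd⁴/(8D³N_a) = (77.4×10³)(6.5⁴)/(8·55.0³·21) = 4.9431 N/mm
k_B = Gd⁴/(8D³N_a) = (79.9×10³)(3.3⁴)/(8·16.1³·23) = 12.34 N/mm
Series: 1/k_eq = 1/4.9431 + 1/12.34 = 0.28334; k_eq = 3.5293 N/mm

3.53 N/mm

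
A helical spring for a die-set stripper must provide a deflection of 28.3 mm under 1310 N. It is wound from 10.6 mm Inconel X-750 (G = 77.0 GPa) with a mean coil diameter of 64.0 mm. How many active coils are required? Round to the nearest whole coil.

Required rate k = F/δ = 1310/28.3 = 46.29 N/mm
N_a = Gd⁴/(8D³k) = (77.0×10³ × 10.6⁴)/(8 × 64.0³ × 46.29)
    = 9.72107e+08 / 9.70766e+07 = 10.01 → 10 coils

10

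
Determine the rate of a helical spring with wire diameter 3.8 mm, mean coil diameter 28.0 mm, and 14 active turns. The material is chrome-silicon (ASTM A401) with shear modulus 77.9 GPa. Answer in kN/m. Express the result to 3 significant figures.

6.61 kN/m

k = Gd⁴/(8D³N_a) = (77.9×10³ × 3.8⁴) / (8 × 28.0³ × 14)
  = 1.62432e+07 / 2.45862e+06 = 6.6066 N/mm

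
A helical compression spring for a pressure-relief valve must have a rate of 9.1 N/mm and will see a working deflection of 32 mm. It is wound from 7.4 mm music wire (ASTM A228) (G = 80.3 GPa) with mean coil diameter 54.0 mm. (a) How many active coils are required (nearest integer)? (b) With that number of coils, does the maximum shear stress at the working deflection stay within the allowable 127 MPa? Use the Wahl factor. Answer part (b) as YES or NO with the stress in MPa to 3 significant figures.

N_a = Gd⁴/(8D³k) = (80.3×10³)(7.4⁴)/(8·54.0³·9.1) = 21.01 → N_a = 21
Actual rate k = Gd⁴/(8D³·21) = 9.1023 N/mm
Working load F = kδ = 9.1023·32 = 291.27 N
C = 54.0/7.4 = 7.2973; K_W = (4C−1)/(4C−4)+0.615/C = 1.2034
τ_max = K_W·8FD/(πd³) = 1.2034·98.842 = 118.94 MPa
τ_max ≤ 127 MPa → acceptable

(a) 21 coils; (b) YES, τ_max = 119 MPa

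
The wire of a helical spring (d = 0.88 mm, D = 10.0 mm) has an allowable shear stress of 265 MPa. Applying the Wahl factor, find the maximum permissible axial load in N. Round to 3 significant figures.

6.30 N

C = D/d = 10.0/0.88 = 11.3636
K_W = (4C−1)/(4C−4) + 0.615/C = 44.455/41.455 + 0.0541 = 1.1265
τ_max = K·8FD/(πd³) → F_max = τ_allow·πd³/(8DK)
F_max = 265·π·0.88³/(8·10.0·1.1265) = 567.34/90.119 = 6.2955 N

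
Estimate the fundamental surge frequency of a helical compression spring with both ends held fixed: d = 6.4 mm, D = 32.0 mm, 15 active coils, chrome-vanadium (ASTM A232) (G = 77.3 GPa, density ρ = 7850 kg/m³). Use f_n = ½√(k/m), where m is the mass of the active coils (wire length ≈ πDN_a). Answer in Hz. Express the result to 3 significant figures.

147 Hz

k = Gd⁴/(8D³N_a) = (77.3×10³)(6.4⁴)/(8·32.0³·15) = 32.981 N/mm = 32981 N/m
Wire length L = πDN_a = π·32.0·15 = 1508 mm
m = ρ·(πd²/4)·L = 7850 × 32.17×10⁻⁶ m² × 1.508 m = 0.38081 kg
f_n = ½√(k/m) = 0.5·√(32981/0.38081) = 0.5·√(86608) = 147.15 Hz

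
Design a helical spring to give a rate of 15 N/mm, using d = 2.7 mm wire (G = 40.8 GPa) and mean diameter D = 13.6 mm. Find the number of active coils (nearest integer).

7

N_a = Gd⁴/(8D³k) = (40.8×10³ × 2.7⁴)/(8 × 13.6³ × 15)
    = 2.16828e+06 / 301855 = 7.183 → 7 coils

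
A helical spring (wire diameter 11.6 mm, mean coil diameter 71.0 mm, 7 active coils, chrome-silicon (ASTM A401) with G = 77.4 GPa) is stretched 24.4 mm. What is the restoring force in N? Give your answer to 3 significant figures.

1710 N

k = Gd⁴/(8D³N_a) = (77.4×10³)(11.6⁴)/(8·71.0³·7) = 69.921 N/mm
F = k·δ = 69.921 × 24.4 = 1706.1 N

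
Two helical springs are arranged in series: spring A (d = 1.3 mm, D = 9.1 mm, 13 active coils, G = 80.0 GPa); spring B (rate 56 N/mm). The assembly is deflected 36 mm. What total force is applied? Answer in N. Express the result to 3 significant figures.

99.8 N

k_A = Gd⁴/(8D³N_a) = (80.0×10³)(1.3⁴)/(8·9.1³·13) = 2.9155 N/mm
Series: 1/k_eq = 1/2.9155 + 1/56 = 0.36086; k_eq = 2.7712 N/mm
F = k_eq·δ = 2.7712·36 = 99.762 N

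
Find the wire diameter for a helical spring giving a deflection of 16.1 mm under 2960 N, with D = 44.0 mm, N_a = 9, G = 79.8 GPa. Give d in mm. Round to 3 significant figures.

Required rate k = F/δ = 2960/16.1 = 183.85 N/mm
d = (8D³N_a·k / G)^(1/4) = (8·44.0³·9·183.85 / (79.8×10³))^0.25
  = (14130)^0.25 = 10.9028 mm

10.9 mm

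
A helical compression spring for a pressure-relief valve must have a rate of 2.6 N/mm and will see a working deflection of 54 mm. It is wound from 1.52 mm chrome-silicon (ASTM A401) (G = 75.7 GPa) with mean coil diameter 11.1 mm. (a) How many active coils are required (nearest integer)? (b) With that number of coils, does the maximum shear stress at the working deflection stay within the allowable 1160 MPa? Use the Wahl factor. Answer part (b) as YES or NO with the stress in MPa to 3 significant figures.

(a) 14 coils; (b) NO, τ_max = 1380 MPa

N_a = Gd⁴/(8D³k) = (75.7×10³)(1.52⁴)/(8·11.1³·2.6) = 14.2 → N_a = 14
Actual rate k = Gd⁴/(8D³·14) = 2.6381 N/mm
Working load F = kδ = 2.6381·54 = 142.45 N
C = 11.1/1.52 = 7.3026; K_W = (4C−1)/(4C−4)+0.615/C = 1.2032
τ_max = K_W·8FD/(πd³) = 1.2032·1146.6 = 1379.6 MPa
τ_max > 1160 MPa → exceeds allowable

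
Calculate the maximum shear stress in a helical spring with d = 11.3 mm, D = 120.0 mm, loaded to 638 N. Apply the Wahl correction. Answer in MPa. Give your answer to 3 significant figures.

Spring index C = D/d = 120.0/11.3 = 10.6195
K_W = (4C−1)/(4C−4) + 0.615/C = 41.478/38.478 + 0.0579 = 1.1359
τ₀ = 8FD/(πd³) = 8·638·120.0/(π·11.3³) = 612480/4533 = 135.12 MPa
τ_max = K·τ₀ = 1.1359 × 135.12 = 153.48 MPa

153 MPa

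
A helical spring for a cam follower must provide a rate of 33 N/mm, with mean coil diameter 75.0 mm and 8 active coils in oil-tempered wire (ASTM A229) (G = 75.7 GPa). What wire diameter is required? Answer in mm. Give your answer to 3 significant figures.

d = (8D³N_a·k / G)^(1/4) = (8·75.0³·8·33 / (75.7×10³))^0.25
  = (11770)^0.25 = 10.4159 mm

10.4 mm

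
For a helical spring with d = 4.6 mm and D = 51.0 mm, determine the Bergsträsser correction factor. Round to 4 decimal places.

C = D/d = 51.0/4.6 = 11.0870
K_B = (4C+2)/(4C−3) = 46.348/41.348 = 1.1209

1.1209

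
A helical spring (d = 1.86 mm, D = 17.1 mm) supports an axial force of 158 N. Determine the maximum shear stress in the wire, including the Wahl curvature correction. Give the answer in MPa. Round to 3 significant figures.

1240 MPa

Spring index C = D/d = 17.1/1.86 = 9.1935
K_W = (4C−1)/(4C−4) + 0.615/C = 35.774/32.774 + 0.0669 = 1.1584
τ₀ = 8FD/(πd³) = 8·158·17.1/(π·1.86³) = 21614.4/20.216 = 1069.2 MPa
τ_max = K·τ₀ = 1.1584 × 1069.2 = 1238.6 MPa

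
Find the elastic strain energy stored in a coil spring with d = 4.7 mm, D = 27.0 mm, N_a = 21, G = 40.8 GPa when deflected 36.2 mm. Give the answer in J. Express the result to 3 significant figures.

k = Gd⁴/(8D³N_a) = (40.8×10³)(4.7⁴)/(8·27.0³·21) = 6.0208 N/mm
U = ½kδ² = 0.5 × 6.0208 × 36.2² = 3944.9 N·mm = 3.9449 J

3.94 J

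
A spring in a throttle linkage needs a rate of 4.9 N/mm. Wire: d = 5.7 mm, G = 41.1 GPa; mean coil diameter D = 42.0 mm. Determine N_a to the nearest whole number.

15

N_a = Gd⁴/(8D³k) = (41.1×10³ × 5.7⁴)/(8 × 42.0³ × 4.9)
    = 4.33852e+07 / 2.90425e+06 = 14.94 → 15 coils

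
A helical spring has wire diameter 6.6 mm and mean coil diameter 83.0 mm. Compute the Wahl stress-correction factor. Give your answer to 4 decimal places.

1.1137

C = D/d = 83.0/6.6 = 12.5758
K_W = (4C−1)/(4C−4) + 0.615/C = 49.303/46.303 + 0.0489 = 1.1137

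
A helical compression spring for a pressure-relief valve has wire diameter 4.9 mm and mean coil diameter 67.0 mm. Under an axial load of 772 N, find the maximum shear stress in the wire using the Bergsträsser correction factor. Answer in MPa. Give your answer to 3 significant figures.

Spring index C = D/d = 67.0/4.9 = 13.6735
K_B = (4C+2)/(4C−3) = 56.694/51.694 = 1.0967
τ₀ = 8FD/(πd³) = 8·772·67.0/(π·4.9³) = 413792/369.61 = 1119.6 MPa
τ_max = K·τ₀ = 1.0967 × 1119.6 = 1227.8 MPa

1230 MPa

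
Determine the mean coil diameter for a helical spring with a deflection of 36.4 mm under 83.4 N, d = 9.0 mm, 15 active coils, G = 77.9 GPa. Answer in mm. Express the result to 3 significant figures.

123 mm

Required rate k = F/δ = 83.4/36.4 = 2.2912 N/mm
D = (Gd⁴/(8N_a·k))^(1/3) = (77.9×10³·9.0⁴/(8·15·2.2912))^(1/3)
  = (1.85892e+06)^(1/3) = 122.9572 mm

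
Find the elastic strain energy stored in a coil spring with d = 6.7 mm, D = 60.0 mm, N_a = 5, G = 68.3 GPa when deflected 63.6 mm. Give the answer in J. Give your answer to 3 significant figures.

32.2 J

k = Gd⁴/(8D³N_a) = (68.3×10³)(6.7⁴)/(8·60.0³·5) = 15.93 N/mm
U = ½kδ² = 0.5 × 15.93 × 63.6² = 32217 N·mm = 32.217 J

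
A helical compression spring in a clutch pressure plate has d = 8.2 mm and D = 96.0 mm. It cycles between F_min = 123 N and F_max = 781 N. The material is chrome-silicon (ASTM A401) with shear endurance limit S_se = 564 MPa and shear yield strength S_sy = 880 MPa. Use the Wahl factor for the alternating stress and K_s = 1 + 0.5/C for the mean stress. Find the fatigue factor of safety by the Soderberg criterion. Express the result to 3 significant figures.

1.89

C = D/d = 96.0/8.2 = 11.7073; K_W = (4C−1)/(4C−4)+0.615/C = 1.1226; K_s = 1+0.5/C = 1.0427
F_a = (F_max−F_min)/2 = 329 N; F_m = (F_max+F_min)/2 = 452 N
τ_a = K_W·8F_aD/(πd³) = 1.1226 × 145.87 = 163.75 MPa
τ_m = K_s·8F_mD/(πd³) = 1.0427 × 200.4 = 208.96 MPa
Soderberg: 1/n_f = τ_a/S_se + τ_m/S_sy = 163.75/564 + 208.96/880 = 0.29034 + 0.23746 = 0.5278
n_f = 1/0.5278 = 1.895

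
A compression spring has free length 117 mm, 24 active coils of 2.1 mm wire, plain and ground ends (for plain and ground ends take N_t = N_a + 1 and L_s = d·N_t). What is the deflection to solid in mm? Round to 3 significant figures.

N_t = 25; L_s = 2.1·25 = 52.5 mm
δ_solid = L₀ − L_s = 117 − 52.5 = 64.5 mm

64.5 mm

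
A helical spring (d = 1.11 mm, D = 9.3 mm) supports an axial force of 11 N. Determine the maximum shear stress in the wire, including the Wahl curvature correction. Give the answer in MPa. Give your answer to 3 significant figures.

Spring index C = D/d = 9.3/1.11 = 8.3784
K_W = (4C−1)/(4C−4) + 0.615/C = 32.514/29.514 + 0.0734 = 1.1751
τ₀ = 8FD/(πd³) = 8·11·9.3/(π·1.11³) = 818.4/4.2965 = 190.48 MPa
τ_max = K·τ₀ = 1.1751 × 190.48 = 223.82 MPa

224 MPa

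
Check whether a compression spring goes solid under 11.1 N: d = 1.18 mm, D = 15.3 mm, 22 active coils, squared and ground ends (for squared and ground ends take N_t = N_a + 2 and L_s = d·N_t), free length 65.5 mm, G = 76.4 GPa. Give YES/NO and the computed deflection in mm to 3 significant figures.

k = Gd⁴/(8D³N_a) = (76.4×10³)(1.18⁴)/(8·15.3³·22) = 0.23498 N/mm
N_t = 24; L_s = 1.18·24 = 28.32 mm; δ_solid = L₀ − L_s = 65.5 − 28.32 = 37.18 mm
δ = F/k = 11.1/0.23498 = 47.238 mm
δ ≥ δ_solid → spring goes solid

YES, δ = 47.2 mm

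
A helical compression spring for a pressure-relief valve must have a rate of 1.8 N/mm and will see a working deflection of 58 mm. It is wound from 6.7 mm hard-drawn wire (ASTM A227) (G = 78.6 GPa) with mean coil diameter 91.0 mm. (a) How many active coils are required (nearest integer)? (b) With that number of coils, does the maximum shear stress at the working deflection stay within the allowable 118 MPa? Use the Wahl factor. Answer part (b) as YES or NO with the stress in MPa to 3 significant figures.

(a) 15 coils; (b) YES, τ_max = 86.5 MPa

N_a = Gd⁴/(8D³k) = (78.6×10³)(6.7⁴)/(8·91.0³·1.8) = 14.6 → N_a = 15
Actual rate k = Gd⁴/(8D³·15) = 1.7515 N/mm
Working load F = kδ = 1.7515·58 = 101.59 N
C = 91.0/6.7 = 13.5821; K_W = (4C−1)/(4C−4)+0.615/C = 1.1049
τ_max = K_W·8FD/(πd³) = 1.1049·78.271 = 86.481 MPa
τ_max ≤ 118 MPa → acceptable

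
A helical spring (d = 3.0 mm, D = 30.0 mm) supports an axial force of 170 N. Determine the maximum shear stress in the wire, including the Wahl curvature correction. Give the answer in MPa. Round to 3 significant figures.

551 MPa

Spring index C = D/d = 30.0/3.0 = 10.0000
K_W = (4C−1)/(4C−4) + 0.615/C = 39.000/36.000 + 0.0615 = 1.1448
τ₀ = 8FD/(πd³) = 8·170·30.0/(π·3.0³) = 40800/84.823 = 481 MPa
τ_max = K·τ₀ = 1.1448 × 481 = 550.67 MPa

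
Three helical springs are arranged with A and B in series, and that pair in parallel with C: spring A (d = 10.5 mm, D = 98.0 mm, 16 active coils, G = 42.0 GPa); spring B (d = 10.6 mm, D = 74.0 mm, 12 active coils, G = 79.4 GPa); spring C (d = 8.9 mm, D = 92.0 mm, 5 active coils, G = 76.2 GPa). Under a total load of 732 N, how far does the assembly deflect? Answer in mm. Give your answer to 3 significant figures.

k_A = Gd⁴/(8D³N_a) = (42.0×10³)(10.5⁴)/(8·98.0³·16) = 4.2376 N/mm
k_B = Gd⁴/(8D³N_a) = (79.4×10³)(10.6⁴)/(8·74.0³·12) = 25.768 N/mm
k_C = Gd⁴/(8D³N_a) = (76.2×10³)(8.9⁴)/(8·92.0³·5) = 15.349 N/mm
Springs A,B series: k_AB = 1/(1/4.2376+1/25.768) = 3.6391 N/mm; parallel with C: k_eq = 3.6391+15.349 = 18.989 N/mm
δ = F/k_eq = 732/18.989 = 38.55 mm

38.5 mm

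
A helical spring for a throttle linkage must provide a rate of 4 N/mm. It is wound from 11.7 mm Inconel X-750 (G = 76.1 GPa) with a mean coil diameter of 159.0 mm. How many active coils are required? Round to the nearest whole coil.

N_a = Gd⁴/(8D³k) = (76.1×10³ × 11.7⁴)/(8 × 159.0³ × 4)
    = 1.42603e+09 / 1.2863e+08 = 11.09 → 11 coils

11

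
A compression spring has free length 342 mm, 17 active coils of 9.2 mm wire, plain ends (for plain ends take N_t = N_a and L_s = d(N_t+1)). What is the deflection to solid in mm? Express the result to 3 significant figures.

N_t = 17; L_s = 9.2·18 = 165.6 mm
δ_solid = L₀ − L_s = 342 − 165.6 = 176.4 mm

176 mm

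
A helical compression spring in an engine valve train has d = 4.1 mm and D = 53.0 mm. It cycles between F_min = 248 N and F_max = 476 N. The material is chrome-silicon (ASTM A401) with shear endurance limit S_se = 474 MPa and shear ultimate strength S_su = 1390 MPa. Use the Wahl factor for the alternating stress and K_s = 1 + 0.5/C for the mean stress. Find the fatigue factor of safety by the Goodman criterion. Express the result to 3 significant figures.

0.950

C = D/d = 53.0/4.1 = 12.9268; K_W = (4C−1)/(4C−4)+0.615/C = 1.1105; K_s = 1+0.5/C = 1.0387
F_a = (F_max−F_min)/2 = 114 N; F_m = (F_max+F_min)/2 = 362 N
τ_a = K_W·8F_aD/(πd³) = 1.1105 × 223.24 = 247.9 MPa
τ_m = K_s·8F_mD/(πd³) = 1.0387 × 708.88 = 736.3 MPa
Goodman: 1/n_f = τ_a/S_se + τ_m/S_su = 247.9/474 + 736.3/1390 = 0.52299 + 0.52971 = 1.0527
n_f = 1/1.0527 = 0.9499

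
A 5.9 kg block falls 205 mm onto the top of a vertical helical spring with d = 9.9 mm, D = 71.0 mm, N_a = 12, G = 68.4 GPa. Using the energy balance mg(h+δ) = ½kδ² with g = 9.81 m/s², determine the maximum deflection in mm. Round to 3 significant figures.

k = Gd⁴/(8D³N_a) = (68.4×10³)(9.9⁴)/(8·71.0³·12) = 19.123 N/mm
W = mg = 5.9 × 9.81 = 57.879 N
½kδ² − Wδ − Wh = 0 → δ = (W + √(W² + 2kWh))/k
δ = (57.879 + √(3350 + 453791))/19.123 = (57.879 + 676.12)/19.123 = 38.384 mm

38.4 mm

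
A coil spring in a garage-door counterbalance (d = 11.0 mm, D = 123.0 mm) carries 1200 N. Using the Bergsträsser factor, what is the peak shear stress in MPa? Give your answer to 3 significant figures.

316 MPa

Spring index C = D/d = 123.0/11.0 = 11.1818
K_B = (4C+2)/(4C−3) = 46.727/41.727 = 1.1198
τ₀ = 8FD/(πd³) = 8·1200·123.0/(π·11.0³) = 1.1808e+06/4181.5 = 282.39 MPa
τ_max = K·τ₀ = 1.1198 × 282.39 = 316.23 MPa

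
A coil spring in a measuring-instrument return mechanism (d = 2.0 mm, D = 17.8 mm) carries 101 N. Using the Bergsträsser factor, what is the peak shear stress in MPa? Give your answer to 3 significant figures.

Spring index C = D/d = 17.8/2.0 = 8.9000
K_B = (4C+2)/(4C−3) = 37.600/32.600 = 1.1534
τ₀ = 8FD/(πd³) = 8·101·17.8/(π·2.0³) = 14382.4/25.133 = 572.26 MPa
τ_max = K·τ₀ = 1.1534 × 572.26 = 660.03 MPa

660 MPa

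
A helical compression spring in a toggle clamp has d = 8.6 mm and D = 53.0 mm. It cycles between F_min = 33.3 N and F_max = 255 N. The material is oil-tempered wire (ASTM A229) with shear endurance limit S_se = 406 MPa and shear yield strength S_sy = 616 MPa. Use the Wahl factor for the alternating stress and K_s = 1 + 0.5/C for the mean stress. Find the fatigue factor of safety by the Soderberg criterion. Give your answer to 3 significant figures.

C = D/d = 53.0/8.6 = 6.1628; K_W = (4C−1)/(4C−4)+0.615/C = 1.2451; K_s = 1+0.5/C = 1.0811
F_a = (F_max−F_min)/2 = 110.85 N; F_m = (F_max+F_min)/2 = 144.15 N
τ_a = K_W·8F_aD/(πd³) = 1.2451 × 23.521 = 29.285 MPa
τ_m = K_s·8F_mD/(πd³) = 1.0811 × 30.587 = 33.068 MPa
Soderberg: 1/n_f = τ_a/S_se + τ_m/S_sy = 29.285/406 + 33.068/616 = 0.07213 + 0.05368 = 0.12581
n_f = 1/0.12581 = 7.948

7.95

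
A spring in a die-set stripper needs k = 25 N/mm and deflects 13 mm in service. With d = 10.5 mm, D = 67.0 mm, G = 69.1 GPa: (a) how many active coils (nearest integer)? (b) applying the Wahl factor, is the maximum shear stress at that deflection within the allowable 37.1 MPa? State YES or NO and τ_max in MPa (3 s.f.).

(a) 14 coils; (b) NO, τ_max = 59.0 MPa

N_a = Gd⁴/(8D³k) = (69.1×10³)(10.5⁴)/(8·67.0³·25) = 13.96 → N_a = 14
Actual rate k = Gd⁴/(8D³·14) = 24.934 N/mm
Working load F = kδ = 24.934·13 = 324.14 N
C = 67.0/10.5 = 6.3810; K_W = (4C−1)/(4C−4)+0.615/C = 1.2358
τ_max = K_W·8FD/(πd³) = 1.2358·47.773 = 59.036 MPa
τ_max > 37.1 MPa → exceeds allowable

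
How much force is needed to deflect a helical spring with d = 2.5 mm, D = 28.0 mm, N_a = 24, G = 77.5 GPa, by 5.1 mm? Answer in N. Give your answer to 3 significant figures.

3.66 N

k = Gd⁴/(8D³N_a) = (77.5×10³)(2.5⁴)/(8·28.0³·24) = 0.71827 N/mm
F = k·δ = 0.71827 × 5.1 = 3.6632 N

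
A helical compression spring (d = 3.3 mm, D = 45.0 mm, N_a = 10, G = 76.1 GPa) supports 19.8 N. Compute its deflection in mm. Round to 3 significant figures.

k = Gd⁴/(8D³N_a) = (76.1×10³)(3.3⁴)/(8·45.0³·10) = 1.238 N/mm
δ = F/k = 19.8 / 1.238 = 15.994 mm

16.0 mm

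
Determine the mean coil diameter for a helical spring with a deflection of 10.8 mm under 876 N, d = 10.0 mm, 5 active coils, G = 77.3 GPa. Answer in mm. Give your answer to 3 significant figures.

Required rate k = F/δ = 876/10.8 = 81.111 N/mm
D = (Gd⁴/(8N_a·k))^(1/3) = (77.3×10³·10.0⁴/(8·5·81.111))^(1/3)
  = (238253)^(1/3) = 61.9935 mm

62.0 mm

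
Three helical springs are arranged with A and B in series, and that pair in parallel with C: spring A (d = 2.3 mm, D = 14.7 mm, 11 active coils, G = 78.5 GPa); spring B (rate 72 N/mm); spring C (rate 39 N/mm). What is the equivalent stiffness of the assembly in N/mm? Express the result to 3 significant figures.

46.1 N/mm

k_A = Gd⁴/(8D³N_a) = (78.5×10³)(2.3⁴)/(8·14.7³·11) = 7.8586 N/mm
Springs A,B series: k_AB = 1/(1/7.8586+1/72) = 7.0853 N/mm; parallel with C: k_eq = 7.0853+39 = 46.085 N/mm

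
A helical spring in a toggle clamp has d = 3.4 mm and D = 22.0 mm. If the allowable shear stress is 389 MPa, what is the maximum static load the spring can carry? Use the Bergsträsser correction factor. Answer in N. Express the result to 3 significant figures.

C = D/d = 22.0/3.4 = 6.4706
K_B = (4C+2)/(4C−3) = 27.882/22.882 = 1.2185
τ_max = K·8FD/(πd³) → F_max = τ_allow·πd³/(8DK)
F_max = 389·π·3.4³/(8·22.0·1.2185) = 48033/214.46 = 223.97 N

224 N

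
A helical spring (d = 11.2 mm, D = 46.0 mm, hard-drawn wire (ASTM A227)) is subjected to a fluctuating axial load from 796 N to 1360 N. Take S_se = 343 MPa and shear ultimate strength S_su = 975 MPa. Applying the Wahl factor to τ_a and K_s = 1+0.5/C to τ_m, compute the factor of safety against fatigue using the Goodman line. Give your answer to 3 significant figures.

5.03

C = D/d = 46.0/11.2 = 4.1071; K_W = (4C−1)/(4C−4)+0.615/C = 1.3911; K_s = 1+0.5/C = 1.1217
F_a = (F_max−F_min)/2 = 282 N; F_m = (F_max+F_min)/2 = 1078 N
τ_a = K_W·8F_aD/(πd³) = 1.3911 × 23.512 = 32.708 MPa
τ_m = K_s·8F_mD/(πd³) = 1.1217 × 89.88 = 100.82 MPa
Goodman: 1/n_f = τ_a/S_se + τ_m/S_su = 32.708/343 + 100.82/975 = 0.09536 + 0.10341 = 0.19877
n_f = 1/0.19877 = 5.031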